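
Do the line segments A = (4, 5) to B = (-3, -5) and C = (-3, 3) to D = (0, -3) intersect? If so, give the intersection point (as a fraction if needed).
Yes; intersection at (-2/3, -5/3) (t = 2/3 on AB, s = 7/9 on CD)

Parametrize AB as A + t(B − A) = (4 + -7 t, 5 + -10 t) and CD as C + s(D − C) = (-3 + 3 s, 3 + -6 s). Solve the linear system for (t, s). Determinant = -72 ≠ 0, so a unique intersection of the containing lines exists. Solution: t = 2/3, s = 7/9 — both in [0, 1], so the segments cross. Intersection point: (-2/3, -5/3).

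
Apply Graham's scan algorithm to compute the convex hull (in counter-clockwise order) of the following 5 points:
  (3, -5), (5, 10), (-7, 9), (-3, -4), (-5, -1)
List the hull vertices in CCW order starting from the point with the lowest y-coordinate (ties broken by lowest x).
Hull (CCW) = [(3, -5), (5, 10), (-7, 9), (-5, -1), (-3, -4)]

Graham scan procedure:
  1. Find the pivot p₀ = point with lowest y (tie → lowest x): (3, -5).
  2. Sort the remaining points by polar angle around p₀.
  3. Walk through sorted points, maintaining a stack; pop the top while the last three entries make a non-left turn (cross product ≤ 0).
  4. Final stack is the convex hull in CCW order: (3, -5), (5, 10), (-7, 9), (-5, -1), (-3, -4).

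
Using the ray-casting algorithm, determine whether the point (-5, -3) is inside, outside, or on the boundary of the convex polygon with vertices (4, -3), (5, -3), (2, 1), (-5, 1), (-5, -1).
The point (-5, -3) lies strictly outside the polygon

Cast a horizontal ray to the right from the query point and count how many polygon edges it crosses (each edge strictly once or zero times, handled with the usual half-open convention). 
Parity of crossings → even ⇒ outside.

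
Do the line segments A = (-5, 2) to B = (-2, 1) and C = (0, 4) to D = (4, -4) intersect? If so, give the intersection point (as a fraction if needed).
No (intersection of containing lines falls outside at least one segment)

Parametrize and solve: t = 12/5, s = 11/20. At least one of these is outside [0, 1], so the segments do not intersect.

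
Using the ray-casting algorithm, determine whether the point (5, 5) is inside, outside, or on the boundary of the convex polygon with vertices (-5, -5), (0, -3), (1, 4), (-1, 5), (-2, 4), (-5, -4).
The point (5, 5) lies strictly outside the polygon

Cast a horizontal ray to the right from the query point and count how many polygon edges it crosses (each edge strictly once or zero times, handled with the usual half-open convention). 
Parity of crossings → even ⇒ outside.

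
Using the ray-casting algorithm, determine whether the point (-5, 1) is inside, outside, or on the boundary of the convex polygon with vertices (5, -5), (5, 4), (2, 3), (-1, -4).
The point (-5, 1) lies strictly outside the polygon

Cast a horizontal ray to the right from the query point and count how many polygon edges it crosses (each edge strictly once or zero times, handled with the usual half-open convention). 
Parity of crossings → even ⇒ outside.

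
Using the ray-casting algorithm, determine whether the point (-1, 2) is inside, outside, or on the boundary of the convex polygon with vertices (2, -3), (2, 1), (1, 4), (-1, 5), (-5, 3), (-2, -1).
The point (-1, 2) lies strictly inside the polygon

Cast a horizontal ray to the right from the query point and count how many polygon edges it crosses (each edge strictly once or zero times, handled with the usual half-open convention). 
Parity of crossings → odd ⇒ inside.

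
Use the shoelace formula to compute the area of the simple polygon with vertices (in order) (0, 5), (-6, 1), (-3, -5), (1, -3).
Area = 41

Shoelace formula: Area = (1/2) |Σ_i (x_i · y_{i+1} − x_{i+1} · y_i)| (indices mod n). Compute each cross term:
  (0)(1) − (-6)(5) = 30
  (-6)(-5) − (-3)(1) = 33
  (-3)(-3) − (1)(-5) = 14
  (1)(5) − (0)(-3) = 5
Sum = 82, so (signed) Area = 82/2 = 41, |Area| = 41.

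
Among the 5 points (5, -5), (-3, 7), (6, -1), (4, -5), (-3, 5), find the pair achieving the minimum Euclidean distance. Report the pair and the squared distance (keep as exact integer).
Pair = ((5, -5), (4, -5)); squared distance = 1

Compute all C(5, 2) = 10 pairwise squared distances (x_i − x_j)² + (y_i − y_j)². The minimum is 1, attained by the pair ((5, -5), (4, -5)).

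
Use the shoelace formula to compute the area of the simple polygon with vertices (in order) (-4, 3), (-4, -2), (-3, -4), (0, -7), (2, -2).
Area = 63/2

Shoelace formula: Area = (1/2) |Σ_i (x_i · y_{i+1} − x_{i+1} · y_i)| (indices mod n). Compute each cross term:
  (-4)(-2) − (-4)(3) = 20
  (-4)(-4) − (-3)(-2) = 10
  (-3)(-7) − (0)(-4) = 21
  (0)(-2) − (2)(-7) = 14
  (2)(3) − (-4)(-2) = -2
Sum = 63, so (signed) Area = 63/2 = 63/2, |Area| = 63/2.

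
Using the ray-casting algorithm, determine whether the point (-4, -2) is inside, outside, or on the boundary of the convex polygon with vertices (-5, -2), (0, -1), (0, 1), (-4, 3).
The point (-4, -2) lies strictly outside the polygon

Cast a horizontal ray to the right from the query point and count how many polygon edges it crosses (each edge strictly once or zero times, handled with the usual half-open convention). 
Parity of crossings → even ⇒ outside.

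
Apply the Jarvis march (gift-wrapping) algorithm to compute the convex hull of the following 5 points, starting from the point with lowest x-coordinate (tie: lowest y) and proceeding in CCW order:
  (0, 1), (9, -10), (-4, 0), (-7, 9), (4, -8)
Hull (CCW) = [(-7, 9), (-4, 0), (4, -8), (9, -10), (0, 1)]

Jarvis march: at each step, from the current hull vertex p, select the next vertex q as the point such that every other point lies strictly to the left of (or on) the directed line p → q. (Equivalently: for every other point r, the cross product (q − p) × (r − p) ≥ 0.)
Starting point (lowest x, tie lowest y): (-7, 9). Wrap until returning to start. Resulting hull: (-7, 9), (-4, 0), (4, -8), (9, -10), (0, 1).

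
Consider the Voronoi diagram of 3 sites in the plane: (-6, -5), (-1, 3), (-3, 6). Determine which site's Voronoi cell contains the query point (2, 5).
Nearest site = (-1, 3)

The Voronoi cell of site s contains exactly those query points closer to s than to any other site. Compute squared distances from q = (2, 5) to each site:
  (-1 − 2)² + (3 − 5)² = 13
  (-3 − 2)² + (6 − 5)² = 26
  (-6 − 2)² + (-5 − 5)² = 164
Minimum is attained by (-1, 3), so q lies in its Voronoi cell.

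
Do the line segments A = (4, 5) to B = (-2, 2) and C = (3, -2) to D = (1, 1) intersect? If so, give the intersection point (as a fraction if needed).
No (intersection of containing lines falls outside at least one segment)

Parametrize and solve: t = 17/24, s = 13/8. At least one of these is outside [0, 1], so the segments do not intersect.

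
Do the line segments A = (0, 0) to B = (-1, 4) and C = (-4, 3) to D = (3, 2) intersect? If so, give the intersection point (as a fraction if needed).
Yes; intersection at (-17/27, 68/27) (t = 17/27 on AB, s = 13/27 on CD)

Parametrize AB as A + t(B − A) = (0 + -1 t, 0 + 4 t) and CD as C + s(D − C) = (-4 + 7 s, 3 + -1 s). Solve the linear system for (t, s). Determinant = 27 ≠ 0, so a unique intersection of the containing lines exists. Solution: t = 17/27, s = 13/27 — both in [0, 1], so the segments cross. Intersection point: (-17/27, 68/27).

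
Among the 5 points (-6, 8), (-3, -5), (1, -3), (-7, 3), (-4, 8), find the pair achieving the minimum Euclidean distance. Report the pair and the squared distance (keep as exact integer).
Pair = ((-6, 8), (-4, 8)); squared distance = 4

Compute all C(5, 2) = 10 pairwise squared distances (x_i − x_j)² + (y_i − y_j)². The minimum is 4, attained by the pair ((-6, 8), (-4, 8)).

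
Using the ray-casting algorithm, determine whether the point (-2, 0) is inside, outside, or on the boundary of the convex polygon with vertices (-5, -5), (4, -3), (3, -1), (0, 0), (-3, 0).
The point (-2, 0) lies on the polygon boundary

Boundary check: the query satisfies the collinearity and bounding-box conditions for some polygon edge, so it lies exactly on the boundary.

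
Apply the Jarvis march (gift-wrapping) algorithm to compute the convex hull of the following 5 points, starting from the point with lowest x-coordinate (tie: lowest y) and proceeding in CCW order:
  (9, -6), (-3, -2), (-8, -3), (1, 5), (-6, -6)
Hull (CCW) = [(-8, -3), (-6, -6), (9, -6), (1, 5)]

Jarvis march: at each step, from the current hull vertex p, select the next vertex q as the point such that every other point lies strictly to the left of (or on) the directed line p → q. (Equivalently: for every other point r, the cross product (q − p) × (r − p) ≥ 0.)
Starting point (lowest x, tie lowest y): (-8, -3). Wrap until returning to start. Resulting hull: (-8, -3), (-6, -6), (9, -6), (1, 5).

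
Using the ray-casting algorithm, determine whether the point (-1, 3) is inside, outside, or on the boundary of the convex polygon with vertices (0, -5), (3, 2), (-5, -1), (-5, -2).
The point (-1, 3) lies strictly outside the polygon

Cast a horizontal ray to the right from the query point and count how many polygon edges it crosses (each edge strictly once or zero times, handled with the usual half-open convention). 
Parity of crossings → even ⇒ outside.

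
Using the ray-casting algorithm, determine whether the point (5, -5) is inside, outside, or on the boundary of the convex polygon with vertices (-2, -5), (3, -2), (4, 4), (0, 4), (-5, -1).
The point (5, -5) lies strictly outside the polygon

Cast a horizontal ray to the right from the query point and count how many polygon edges it crosses (each edge strictly once or zero times, handled with the usual half-open convention). 
Parity of crossings → even ⇒ outside.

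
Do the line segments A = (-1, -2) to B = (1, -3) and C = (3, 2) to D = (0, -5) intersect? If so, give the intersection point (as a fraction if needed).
Yes; intersection at (15/17, -50/17) (t = 16/17 on AB, s = 12/17 on CD)

Parametrize AB as A + t(B − A) = (-1 + 2 t, -2 + -1 t) and CD as C + s(D − C) = (3 + -3 s, 2 + -7 s). Solve the linear system for (t, s). Determinant = 17 ≠ 0, so a unique intersection of the containing lines exists. Solution: t = 16/17, s = 12/17 — both in [0, 1], so the segments cross. Intersection point: (15/17, -50/17).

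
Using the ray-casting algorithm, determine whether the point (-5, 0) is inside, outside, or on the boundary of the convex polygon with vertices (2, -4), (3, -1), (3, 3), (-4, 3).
The point (-5, 0) lies strictly outside the polygon

Cast a horizontal ray to the right from the query point and count how many polygon edges it crosses (each edge strictly once or zero times, handled with the usual half-open convention). 
Parity of crossings → even ⇒ outside.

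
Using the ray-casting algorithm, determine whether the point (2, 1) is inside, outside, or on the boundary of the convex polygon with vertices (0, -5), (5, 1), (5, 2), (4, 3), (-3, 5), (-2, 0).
The point (2, 1) lies strictly inside the polygon

Cast a horizontal ray to the right from the query point and count how many polygon edges it crosses (each edge strictly once or zero times, handled with the usual half-open convention). 
Parity of crossings → odd ⇒ inside.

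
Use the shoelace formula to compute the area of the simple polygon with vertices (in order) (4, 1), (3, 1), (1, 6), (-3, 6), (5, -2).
Area = 31/2

Shoelace formula: Area = (1/2) |Σ_i (x_i · y_{i+1} − x_{i+1} · y_i)| (indices mod n). Compute each cross term:
  (4)(1) − (3)(1) = 1
  (3)(6) − (1)(1) = 17
  (1)(6) − (-3)(6) = 24
  (-3)(-2) − (5)(6) = -24
  (5)(1) − (4)(-2) = 13
Sum = 31, so (signed) Area = 31/2 = 31/2, |Area| = 31/2.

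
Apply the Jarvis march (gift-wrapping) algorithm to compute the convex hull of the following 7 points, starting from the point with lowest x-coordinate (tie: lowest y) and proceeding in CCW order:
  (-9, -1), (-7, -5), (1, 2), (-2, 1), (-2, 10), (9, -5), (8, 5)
Hull (CCW) = [(-9, -1), (-7, -5), (9, -5), (8, 5), (-2, 10)]

Jarvis march: at each step, from the current hull vertex p, select the next vertex q as the point such that every other point lies strictly to the left of (or on) the directed line p → q. (Equivalently: for every other point r, the cross product (q − p) × (r − p) ≥ 0.)
Starting point (lowest x, tie lowest y): (-9, -1). Wrap until returning to start. Resulting hull: (-9, -1), (-7, -5), (9, -5), (8, 5), (-2, 10).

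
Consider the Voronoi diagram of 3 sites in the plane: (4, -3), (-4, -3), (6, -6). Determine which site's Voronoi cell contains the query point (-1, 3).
Nearest site = (-4, -3)

The Voronoi cell of site s contains exactly those query points closer to s than to any other site. Compute squared distances from q = (-1, 3) to each site:
  (-4 − -1)² + (-3 − 3)² = 45
  (4 − -1)² + (-3 − 3)² = 61
  (6 − -1)² + (-6 − 3)² = 130
Minimum is attained by (-4, -3), so q lies in its Voronoi cell.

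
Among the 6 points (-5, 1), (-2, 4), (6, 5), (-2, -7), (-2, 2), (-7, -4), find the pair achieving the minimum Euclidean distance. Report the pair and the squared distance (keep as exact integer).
Pair = ((-2, 4), (-2, 2)); squared distance = 4

Compute all C(6, 2) = 15 pairwise squared distances (x_i − x_j)² + (y_i − y_j)². The minimum is 4, attained by the pair ((-2, 4), (-2, 2)).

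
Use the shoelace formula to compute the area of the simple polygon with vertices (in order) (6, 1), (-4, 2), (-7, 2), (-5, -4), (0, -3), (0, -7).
Area = 117/2

Shoelace formula: Area = (1/2) |Σ_i (x_i · y_{i+1} − x_{i+1} · y_i)| (indices mod n). Compute each cross term:
  (6)(2) − (-4)(1) = 16
  (-4)(2) − (-7)(2) = 6
  (-7)(-4) − (-5)(2) = 38
  (-5)(-3) − (0)(-4) = 15
  (0)(-7) − (0)(-3) = 0
  (0)(1) − (6)(-7) = 42
Sum = 117, so (signed) Area = 117/2 = 117/2, |Area| = 117/2.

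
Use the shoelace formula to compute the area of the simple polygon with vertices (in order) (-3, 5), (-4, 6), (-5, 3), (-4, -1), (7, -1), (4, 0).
Area = 36

Shoelace formula: Area = (1/2) |Σ_i (x_i · y_{i+1} − x_{i+1} · y_i)| (indices mod n). Compute each cross term:
  (-3)(6) − (-4)(5) = 2
  (-4)(3) − (-5)(6) = 18
  (-5)(-1) − (-4)(3) = 17
  (-4)(-1) − (7)(-1) = 11
  (7)(0) − (4)(-1) = 4
  (4)(5) − (-3)(0) = 20
Sum = 72, so (signed) Area = 72/2 = 36, |Area| = 36.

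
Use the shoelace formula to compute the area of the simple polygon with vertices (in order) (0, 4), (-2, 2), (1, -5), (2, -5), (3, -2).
Area = 22

Shoelace formula: Area = (1/2) |Σ_i (x_i · y_{i+1} − x_{i+1} · y_i)| (indices mod n). Compute each cross term:
  (0)(2) − (-2)(4) = 8
  (-2)(-5) − (1)(2) = 8
  (1)(-5) − (2)(-5) = 5
  (2)(-2) − (3)(-5) = 11
  (3)(4) − (0)(-2) = 12
Sum = 44, so (signed) Area = 44/2 = 22, |Area| = 22.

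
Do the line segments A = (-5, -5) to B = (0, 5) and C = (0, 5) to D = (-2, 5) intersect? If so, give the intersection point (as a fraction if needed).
Yes; intersection at (0, 5) (t = 1 on AB, s = 0 on CD)

Parametrize AB as A + t(B − A) = (-5 + 5 t, -5 + 10 t) and CD as C + s(D − C) = (0 + -2 s, 5 + 0 s). Solve the linear system for (t, s). Determinant = -20 ≠ 0, so a unique intersection of the containing lines exists. Solution: t = 1, s = 0 — both in [0, 1], so the segments cross. Intersection point: (0, 5).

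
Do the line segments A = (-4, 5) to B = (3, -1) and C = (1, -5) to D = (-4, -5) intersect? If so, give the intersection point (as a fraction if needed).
No (intersection of containing lines falls outside at least one segment)

Parametrize and solve: t = 5/3, s = -4/3. At least one of these is outside [0, 1], so the segments do not intersect.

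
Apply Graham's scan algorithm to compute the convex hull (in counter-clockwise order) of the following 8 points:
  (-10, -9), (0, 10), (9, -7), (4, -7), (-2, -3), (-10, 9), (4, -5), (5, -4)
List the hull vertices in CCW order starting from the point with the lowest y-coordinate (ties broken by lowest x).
Hull (CCW) = [(-10, -9), (9, -7), (0, 10), (-10, 9)]

Graham scan procedure:
  1. Find the pivot p₀ = point with lowest y (tie → lowest x): (-10, -9).
  2. Sort the remaining points by polar angle around p₀.
  3. Walk through sorted points, maintaining a stack; pop the top while the last three entries make a non-left turn (cross product ≤ 0).
  4. Final stack is the convex hull in CCW order: (-10, -9), (9, -7), (0, 10), (-10, 9).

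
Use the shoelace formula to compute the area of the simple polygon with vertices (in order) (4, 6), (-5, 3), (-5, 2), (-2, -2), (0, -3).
Area = 79/2

Shoelace formula: Area = (1/2) |Σ_i (x_i · y_{i+1} − x_{i+1} · y_i)| (indices mod n). Compute each cross term:
  (4)(3) − (-5)(6) = 42
  (-5)(2) − (-5)(3) = 5
  (-5)(-2) − (-2)(2) = 14
  (-2)(-3) − (0)(-2) = 6
  (0)(6) − (4)(-3) = 12
Sum = 79, so (signed) Area = 79/2 = 79/2, |Area| = 79/2.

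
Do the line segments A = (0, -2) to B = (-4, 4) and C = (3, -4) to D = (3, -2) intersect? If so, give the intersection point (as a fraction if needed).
No (intersection of containing lines falls outside at least one segment)

Parametrize and solve: t = -3/4, s = -5/4. At least one of these is outside [0, 1], so the segments do not intersect.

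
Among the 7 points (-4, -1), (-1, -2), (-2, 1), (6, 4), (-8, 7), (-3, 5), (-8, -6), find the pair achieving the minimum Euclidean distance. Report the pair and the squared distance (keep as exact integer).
Pair = ((-4, -1), (-2, 1)); squared distance = 8

Compute all C(7, 2) = 21 pairwise squared distances (x_i − x_j)² + (y_i − y_j)². The minimum is 8, attained by the pair ((-4, -1), (-2, 1)).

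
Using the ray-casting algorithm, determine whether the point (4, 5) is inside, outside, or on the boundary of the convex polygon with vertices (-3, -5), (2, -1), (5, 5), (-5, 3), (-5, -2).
The point (4, 5) lies strictly outside the polygon

Cast a horizontal ray to the right from the query point and count how many polygon edges it crosses (each edge strictly once or zero times, handled with the usual half-open convention). 
Parity of crossings → even ⇒ outside.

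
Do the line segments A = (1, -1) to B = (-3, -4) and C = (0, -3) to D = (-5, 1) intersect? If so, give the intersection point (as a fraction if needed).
Yes; intersection at (-25/31, -73/31) (t = 14/31 on AB, s = 5/31 on CD)

Parametrize AB as A + t(B − A) = (1 + -4 t, -1 + -3 t) and CD as C + s(D − C) = (0 + -5 s, -3 + 4 s). Solve the linear system for (t, s). Determinant = 31 ≠ 0, so a unique intersection of the containing lines exists. Solution: t = 14/31, s = 5/31 — both in [0, 1], so the segments cross. Intersection point: (-25/31, -73/31).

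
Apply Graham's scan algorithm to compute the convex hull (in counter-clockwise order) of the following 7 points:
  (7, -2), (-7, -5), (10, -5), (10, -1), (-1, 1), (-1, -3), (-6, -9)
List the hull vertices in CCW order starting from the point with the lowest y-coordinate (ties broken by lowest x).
Hull (CCW) = [(-6, -9), (10, -5), (10, -1), (-1, 1), (-7, -5)]

Graham scan procedure:
  1. Find the pivot p₀ = point with lowest y (tie → lowest x): (-6, -9).
  2. Sort the remaining points by polar angle around p₀.
  3. Walk through sorted points, maintaining a stack; pop the top while the last three entries make a non-left turn (cross product ≤ 0).
  4. Final stack is the convex hull in CCW order: (-6, -9), (10, -5), (10, -1), (-1, 1), (-7, -5).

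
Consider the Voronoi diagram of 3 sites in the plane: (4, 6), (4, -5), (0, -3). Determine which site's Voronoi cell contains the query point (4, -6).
Nearest site = (4, -5)

The Voronoi cell of site s contains exactly those query points closer to s than to any other site. Compute squared distances from q = (4, -6) to each site:
  (4 − 4)² + (-5 − -6)² = 1
  (0 − 4)² + (-3 − -6)² = 25
  (4 − 4)² + (6 − -6)² = 144
Minimum is attained by (4, -5), so q lies in its Voronoi cell.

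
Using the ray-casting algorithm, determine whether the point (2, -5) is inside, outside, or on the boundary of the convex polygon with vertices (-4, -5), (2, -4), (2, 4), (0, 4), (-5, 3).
The point (2, -5) lies strictly outside the polygon

Cast a horizontal ray to the right from the query point and count how many polygon edges it crosses (each edge strictly once or zero times, handled with the usual half-open convention). 
Parity of crossings → even ⇒ outside.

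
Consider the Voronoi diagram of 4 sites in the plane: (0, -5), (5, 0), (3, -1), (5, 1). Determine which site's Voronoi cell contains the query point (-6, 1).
Nearest site = (0, -5)

The Voronoi cell of site s contains exactly those query points closer to s than to any other site. Compute squared distances from q = (-6, 1) to each site:
  (0 − -6)² + (-5 − 1)² = 72
  (3 − -6)² + (-1 − 1)² = 85
  (5 − -6)² + (1 − 1)² = 121
  (5 − -6)² + (0 − 1)² = 122
Minimum is attained by (0, -5), so q lies in its Voronoi cell.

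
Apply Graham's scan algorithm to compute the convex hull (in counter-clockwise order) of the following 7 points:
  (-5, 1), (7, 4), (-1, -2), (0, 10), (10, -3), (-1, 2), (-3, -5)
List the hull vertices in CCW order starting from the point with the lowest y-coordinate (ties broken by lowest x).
Hull (CCW) = [(-3, -5), (10, -3), (7, 4), (0, 10), (-5, 1)]

Graham scan procedure:
  1. Find the pivot p₀ = point with lowest y (tie → lowest x): (-3, -5).
  2. Sort the remaining points by polar angle around p₀.
  3. Walk through sorted points, maintaining a stack; pop the top while the last three entries make a non-left turn (cross product ≤ 0).
  4. Final stack is the convex hull in CCW order: (-3, -5), (10, -3), (7, 4), (0, 10), (-5, 1).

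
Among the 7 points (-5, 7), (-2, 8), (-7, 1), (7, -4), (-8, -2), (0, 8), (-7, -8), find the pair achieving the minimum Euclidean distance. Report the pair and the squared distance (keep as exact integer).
Pair = ((-2, 8), (0, 8)); squared distance = 4

Compute all C(7, 2) = 21 pairwise squared distances (x_i − x_j)² + (y_i − y_j)². The minimum is 4, attained by the pair ((-2, 8), (0, 8)).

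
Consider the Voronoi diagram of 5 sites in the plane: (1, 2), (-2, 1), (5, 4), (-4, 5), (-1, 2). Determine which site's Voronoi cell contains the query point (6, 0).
Nearest site = (5, 4)

The Voronoi cell of site s contains exactly those query points closer to s than to any other site. Compute squared distances from q = (6, 0) to each site:
  (5 − 6)² + (4 − 0)² = 17
  (1 − 6)² + (2 − 0)² = 29
  (-1 − 6)² + (2 − 0)² = 53
  (-2 − 6)² + (1 − 0)² = 65
  (-4 − 6)² + (5 − 0)² = 125
Minimum is attained by (5, 4), so q lies in its Voronoi cell.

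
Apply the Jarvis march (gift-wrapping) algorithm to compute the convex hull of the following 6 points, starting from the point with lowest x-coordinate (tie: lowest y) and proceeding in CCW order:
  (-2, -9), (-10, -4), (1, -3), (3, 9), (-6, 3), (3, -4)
Hull (CCW) = [(-10, -4), (-2, -9), (3, -4), (3, 9), (-6, 3)]

Jarvis march: at each step, from the current hull vertex p, select the next vertex q as the point such that every other point lies strictly to the left of (or on) the directed line p → q. (Equivalently: for every other point r, the cross product (q − p) × (r − p) ≥ 0.)
Starting point (lowest x, tie lowest y): (-10, -4). Wrap until returning to start. Resulting hull: (-10, -4), (-2, -9), (3, -4), (3, 9), (-6, 3).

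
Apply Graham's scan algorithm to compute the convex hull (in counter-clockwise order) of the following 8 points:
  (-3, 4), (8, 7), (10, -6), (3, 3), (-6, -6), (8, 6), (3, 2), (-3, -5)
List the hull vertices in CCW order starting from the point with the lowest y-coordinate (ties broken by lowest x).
Hull (CCW) = [(-6, -6), (10, -6), (8, 7), (-3, 4)]

Graham scan procedure:
  1. Find the pivot p₀ = point with lowest y (tie → lowest x): (-6, -6).
  2. Sort the remaining points by polar angle around p₀.
  3. Walk through sorted points, maintaining a stack; pop the top while the last three entries make a non-left turn (cross product ≤ 0).
  4. Final stack is the convex hull in CCW order: (-6, -6), (10, -6), (8, 7), (-3, 4).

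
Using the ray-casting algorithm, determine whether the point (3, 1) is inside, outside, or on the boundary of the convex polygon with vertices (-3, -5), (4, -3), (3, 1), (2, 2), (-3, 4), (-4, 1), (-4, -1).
The point (3, 1) lies on the polygon boundary

Boundary check: the query satisfies the collinearity and bounding-box conditions for some polygon edge, so it lies exactly on the boundary.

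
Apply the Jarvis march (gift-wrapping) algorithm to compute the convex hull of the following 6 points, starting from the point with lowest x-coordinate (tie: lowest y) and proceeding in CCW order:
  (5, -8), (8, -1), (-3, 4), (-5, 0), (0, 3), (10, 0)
Hull (CCW) = [(-5, 0), (5, -8), (10, 0), (-3, 4)]

Jarvis march: at each step, from the current hull vertex p, select the next vertex q as the point such that every other point lies strictly to the left of (or on) the directed line p → q. (Equivalently: for every other point r, the cross product (q − p) × (r − p) ≥ 0.)
Starting point (lowest x, tie lowest y): (-5, 0). Wrap until returning to start. Resulting hull: (-5, 0), (5, -8), (10, 0), (-3, 4).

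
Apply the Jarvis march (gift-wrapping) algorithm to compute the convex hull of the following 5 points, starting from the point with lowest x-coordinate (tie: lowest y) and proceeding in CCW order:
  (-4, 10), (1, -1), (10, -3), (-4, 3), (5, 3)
Hull (CCW) = [(-4, 3), (1, -1), (10, -3), (5, 3), (-4, 10)]

Jarvis march: at each step, from the current hull vertex p, select the next vertex q as the point such that every other point lies strictly to the left of (or on) the directed line p → q. (Equivalently: for every other point r, the cross product (q − p) × (r − p) ≥ 0.)
Starting point (lowest x, tie lowest y): (-4, 3). Wrap until returning to start. Resulting hull: (-4, 3), (1, -1), (10, -3), (5, 3), (-4, 10).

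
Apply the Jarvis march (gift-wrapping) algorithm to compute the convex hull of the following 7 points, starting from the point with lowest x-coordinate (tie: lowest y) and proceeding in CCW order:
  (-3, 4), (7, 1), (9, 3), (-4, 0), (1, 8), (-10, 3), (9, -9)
Hull (CCW) = [(-10, 3), (9, -9), (9, 3), (1, 8)]

Jarvis march: at each step, from the current hull vertex p, select the next vertex q as the point such that every other point lies strictly to the left of (or on) the directed line p → q. (Equivalently: for every other point r, the cross product (q − p) × (r − p) ≥ 0.)
Starting point (lowest x, tie lowest y): (-10, 3). Wrap until returning to start. Resulting hull: (-10, 3), (9, -9), (9, 3), (1, 8).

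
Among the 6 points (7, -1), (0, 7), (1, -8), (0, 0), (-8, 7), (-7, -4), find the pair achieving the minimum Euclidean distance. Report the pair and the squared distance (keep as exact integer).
Pair = ((0, 7), (0, 0)); squared distance = 49

Compute all C(6, 2) = 15 pairwise squared distances (x_i − x_j)² + (y_i − y_j)². The minimum is 49, attained by the pair ((0, 7), (0, 0)).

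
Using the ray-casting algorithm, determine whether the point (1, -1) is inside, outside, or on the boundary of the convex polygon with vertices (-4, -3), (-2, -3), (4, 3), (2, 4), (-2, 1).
The point (1, -1) lies strictly outside the polygon

Cast a horizontal ray to the right from the query point and count how many polygon edges it crosses (each edge strictly once or zero times, handled with the usual half-open convention). 
Parity of crossings → even ⇒ outside.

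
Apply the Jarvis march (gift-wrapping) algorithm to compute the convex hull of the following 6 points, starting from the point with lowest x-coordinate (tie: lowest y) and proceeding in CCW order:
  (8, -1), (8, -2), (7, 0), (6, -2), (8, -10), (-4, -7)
Hull (CCW) = [(-4, -7), (8, -10), (8, -1), (7, 0)]

Jarvis march: at each step, from the current hull vertex p, select the next vertex q as the point such that every other point lies strictly to the left of (or on) the directed line p → q. (Equivalently: for every other point r, the cross product (q − p) × (r − p) ≥ 0.)
Starting point (lowest x, tie lowest y): (-4, -7). Wrap until returning to start. Resulting hull: (-4, -7), (8, -10), (8, -1), (7, 0).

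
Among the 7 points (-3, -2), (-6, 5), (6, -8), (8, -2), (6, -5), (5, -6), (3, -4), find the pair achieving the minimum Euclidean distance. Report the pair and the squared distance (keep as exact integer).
Pair = ((6, -5), (5, -6)); squared distance = 2

Compute all C(7, 2) = 21 pairwise squared distances (x_i − x_j)² + (y_i − y_j)². The minimum is 2, attained by the pair ((6, -5), (5, -6)).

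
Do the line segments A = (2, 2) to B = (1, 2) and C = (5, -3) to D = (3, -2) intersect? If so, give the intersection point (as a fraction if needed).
No (intersection of containing lines falls outside at least one segment)

Parametrize and solve: t = 7, s = 5. At least one of these is outside [0, 1], so the segments do not intersect.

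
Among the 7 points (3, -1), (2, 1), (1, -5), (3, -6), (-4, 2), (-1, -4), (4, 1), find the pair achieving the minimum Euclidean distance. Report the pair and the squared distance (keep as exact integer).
Pair = ((2, 1), (4, 1)); squared distance = 4

Compute all C(7, 2) = 21 pairwise squared distances (x_i − x_j)² + (y_i − y_j)². The minimum is 4, attained by the pair ((2, 1), (4, 1)).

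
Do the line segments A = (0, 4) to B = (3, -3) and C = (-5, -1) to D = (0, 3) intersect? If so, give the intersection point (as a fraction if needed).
No (intersection of containing lines falls outside at least one segment)

Parametrize and solve: t = 5/47, s = 50/47. At least one of these is outside [0, 1], so the segments do not intersect.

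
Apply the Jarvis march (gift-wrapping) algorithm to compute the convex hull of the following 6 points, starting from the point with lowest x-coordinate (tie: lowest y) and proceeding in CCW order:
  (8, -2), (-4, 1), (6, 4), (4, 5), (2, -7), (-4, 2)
Hull (CCW) = [(-4, 1), (2, -7), (8, -2), (6, 4), (4, 5), (-4, 2)]

Jarvis march: at each step, from the current hull vertex p, select the next vertex q as the point such that every other point lies strictly to the left of (or on) the directed line p → q. (Equivalently: for every other point r, the cross product (q − p) × (r − p) ≥ 0.)
Starting point (lowest x, tie lowest y): (-4, 1). Wrap until returning to start. Resulting hull: (-4, 1), (2, -7), (8, -2), (6, 4), (4, 5), (-4, 2).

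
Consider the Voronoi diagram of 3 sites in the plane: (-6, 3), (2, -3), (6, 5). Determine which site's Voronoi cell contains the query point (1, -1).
Nearest site = (2, -3)

The Voronoi cell of site s contains exactly those query points closer to s than to any other site. Compute squared distances from q = (1, -1) to each site:
  (2 − 1)² + (-3 − -1)² = 5
  (6 − 1)² + (5 − -1)² = 61
  (-6 − 1)² + (3 − -1)² = 65
Minimum is attained by (2, -3), so q lies in its Voronoi cell.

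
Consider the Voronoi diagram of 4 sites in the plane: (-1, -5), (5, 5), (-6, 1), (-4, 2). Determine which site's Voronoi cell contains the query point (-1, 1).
Nearest site = (-4, 2)

The Voronoi cell of site s contains exactly those query points closer to s than to any other site. Compute squared distances from q = (-1, 1) to each site:
  (-4 − -1)² + (2 − 1)² = 10
  (-6 − -1)² + (1 − 1)² = 25
  (-1 − -1)² + (-5 − 1)² = 36
  (5 − -1)² + (5 − 1)² = 52
Minimum is attained by (-4, 2), so q lies in its Voronoi cell.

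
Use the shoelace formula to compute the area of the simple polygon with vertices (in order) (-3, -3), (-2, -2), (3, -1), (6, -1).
Area = 5

Shoelace formula: Area = (1/2) |Σ_i (x_i · y_{i+1} − x_{i+1} · y_i)| (indices mod n). Compute each cross term:
  (-3)(-2) − (-2)(-3) = 0
  (-2)(-1) − (3)(-2) = 8
  (3)(-1) − (6)(-1) = 3
  (6)(-3) − (-3)(-1) = -21
Sum = -10, so (signed) Area = -10/2 = -5, |Area| = 5.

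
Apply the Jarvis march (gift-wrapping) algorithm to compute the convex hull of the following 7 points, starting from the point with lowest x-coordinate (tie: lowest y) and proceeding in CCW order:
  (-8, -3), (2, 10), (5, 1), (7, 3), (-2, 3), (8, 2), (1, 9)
Hull (CCW) = [(-8, -3), (5, 1), (8, 2), (2, 10), (1, 9)]

Jarvis march: at each step, from the current hull vertex p, select the next vertex q as the point such that every other point lies strictly to the left of (or on) the directed line p → q. (Equivalently: for every other point r, the cross product (q − p) × (r − p) ≥ 0.)
Starting point (lowest x, tie lowest y): (-8, -3). Wrap until returning to start. Resulting hull: (-8, -3), (5, 1), (8, 2), (2, 10), (1, 9).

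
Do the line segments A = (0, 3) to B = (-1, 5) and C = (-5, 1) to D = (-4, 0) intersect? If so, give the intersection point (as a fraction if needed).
No (intersection of containing lines falls outside at least one segment)

Parametrize and solve: t = -7, s = 12. At least one of these is outside [0, 1], so the segments do not intersect.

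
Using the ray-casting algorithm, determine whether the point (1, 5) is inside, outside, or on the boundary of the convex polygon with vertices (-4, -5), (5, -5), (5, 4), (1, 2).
The point (1, 5) lies strictly outside the polygon

Cast a horizontal ray to the right from the query point and count how many polygon edges it crosses (each edge strictly once or zero times, handled with the usual half-open convention). 
Parity of crossings → even ⇒ outside.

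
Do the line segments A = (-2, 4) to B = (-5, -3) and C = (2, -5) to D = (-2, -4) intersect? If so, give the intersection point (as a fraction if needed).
No (intersection of containing lines falls outside at least one segment)

Parametrize and solve: t = 32/31, s = 55/31. At least one of these is outside [0, 1], so the segments do not intersect.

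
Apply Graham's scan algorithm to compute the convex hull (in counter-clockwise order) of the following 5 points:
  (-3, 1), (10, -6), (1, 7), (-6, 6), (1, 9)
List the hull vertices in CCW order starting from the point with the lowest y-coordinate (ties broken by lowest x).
Hull (CCW) = [(10, -6), (1, 9), (-6, 6), (-3, 1)]

Graham scan procedure:
  1. Find the pivot p₀ = point with lowest y (tie → lowest x): (10, -6).
  2. Sort the remaining points by polar angle around p₀.
  3. Walk through sorted points, maintaining a stack; pop the top while the last three entries make a non-left turn (cross product ≤ 0).
  4. Final stack is the convex hull in CCW order: (10, -6), (1, 9), (-6, 6), (-3, 1).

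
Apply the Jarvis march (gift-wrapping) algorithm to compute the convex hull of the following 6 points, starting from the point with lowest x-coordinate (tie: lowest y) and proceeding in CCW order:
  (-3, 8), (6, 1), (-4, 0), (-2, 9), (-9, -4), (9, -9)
Hull (CCW) = [(-9, -4), (9, -9), (6, 1), (-2, 9), (-3, 8)]

Jarvis march: at each step, from the current hull vertex p, select the next vertex q as the point such that every other point lies strictly to the left of (or on) the directed line p → q. (Equivalently: for every other point r, the cross product (q − p) × (r − p) ≥ 0.)
Starting point (lowest x, tie lowest y): (-9, -4). Wrap until returning to start. Resulting hull: (-9, -4), (9, -9), (6, 1), (-2, 9), (-3, 8).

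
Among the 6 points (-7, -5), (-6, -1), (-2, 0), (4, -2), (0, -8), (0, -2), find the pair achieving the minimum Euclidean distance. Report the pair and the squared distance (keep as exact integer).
Pair = ((-2, 0), (0, -2)); squared distance = 8

Compute all C(6, 2) = 15 pairwise squared distances (x_i − x_j)² + (y_i − y_j)². The minimum is 8, attained by the pair ((-2, 0), (0, -2)).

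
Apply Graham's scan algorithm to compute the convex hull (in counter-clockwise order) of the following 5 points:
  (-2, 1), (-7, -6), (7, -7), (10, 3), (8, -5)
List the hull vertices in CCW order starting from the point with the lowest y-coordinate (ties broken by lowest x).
Hull (CCW) = [(7, -7), (8, -5), (10, 3), (-2, 1), (-7, -6)]

Graham scan procedure:
  1. Find the pivot p₀ = point with lowest y (tie → lowest x): (7, -7).
  2. Sort the remaining points by polar angle around p₀.
  3. Walk through sorted points, maintaining a stack; pop the top while the last three entries make a non-left turn (cross product ≤ 0).
  4. Final stack is the convex hull in CCW order: (7, -7), (8, -5), (10, 3), (-2, 1), (-7, -6).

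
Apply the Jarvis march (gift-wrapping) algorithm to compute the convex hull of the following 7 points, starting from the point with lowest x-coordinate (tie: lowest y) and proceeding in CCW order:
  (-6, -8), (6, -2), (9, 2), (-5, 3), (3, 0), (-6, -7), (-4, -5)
Hull (CCW) = [(-6, -8), (6, -2), (9, 2), (-5, 3), (-6, -7)]

Jarvis march: at each step, from the current hull vertex p, select the next vertex q as the point such that every other point lies strictly to the left of (or on) the directed line p → q. (Equivalently: for every other point r, the cross product (q − p) × (r − p) ≥ 0.)
Starting point (lowest x, tie lowest y): (-6, -8). Wrap until returning to start. Resulting hull: (-6, -8), (6, -2), (9, 2), (-5, 3), (-6, -7).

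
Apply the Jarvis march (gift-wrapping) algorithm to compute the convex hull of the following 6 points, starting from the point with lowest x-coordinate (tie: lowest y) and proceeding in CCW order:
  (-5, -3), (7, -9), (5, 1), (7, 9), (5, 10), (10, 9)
Hull (CCW) = [(-5, -3), (7, -9), (10, 9), (5, 10)]

Jarvis march: at each step, from the current hull vertex p, select the next vertex q as the point such that every other point lies strictly to the left of (or on) the directed line p → q. (Equivalently: for every other point r, the cross product (q − p) × (r − p) ≥ 0.)
Starting point (lowest x, tie lowest y): (-5, -3). Wrap until returning to start. Resulting hull: (-5, -3), (7, -9), (10, 9), (5, 10).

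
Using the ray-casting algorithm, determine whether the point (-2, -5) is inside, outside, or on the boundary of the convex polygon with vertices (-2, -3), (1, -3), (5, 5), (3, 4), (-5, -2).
The point (-2, -5) lies strictly outside the polygon

Cast a horizontal ray to the right from the query point and count how many polygon edges it crosses (each edge strictly once or zero times, handled with the usual half-open convention). 
Parity of crossings → even ⇒ outside.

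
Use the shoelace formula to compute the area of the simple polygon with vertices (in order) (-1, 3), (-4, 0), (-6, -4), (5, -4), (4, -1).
Area = 47

Shoelace formula: Area = (1/2) |Σ_i (x_i · y_{i+1} − x_{i+1} · y_i)| (indices mod n). Compute each cross term:
  (-1)(0) − (-4)(3) = 12
  (-4)(-4) − (-6)(0) = 16
  (-6)(-4) − (5)(-4) = 44
  (5)(-1) − (4)(-4) = 11
  (4)(3) − (-1)(-1) = 11
Sum = 94, so (signed) Area = 94/2 = 47, |Area| = 47.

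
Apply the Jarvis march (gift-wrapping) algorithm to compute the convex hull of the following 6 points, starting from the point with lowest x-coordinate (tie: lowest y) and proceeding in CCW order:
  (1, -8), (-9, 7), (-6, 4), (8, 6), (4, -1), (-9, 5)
Hull (CCW) = [(-9, 5), (1, -8), (8, 6), (-9, 7)]

Jarvis march: at each step, from the current hull vertex p, select the next vertex q as the point such that every other point lies strictly to the left of (or on) the directed line p → q. (Equivalently: for every other point r, the cross product (q − p) × (r − p) ≥ 0.)
Starting point (lowest x, tie lowest y): (-9, 5). Wrap until returning to start. Resulting hull: (-9, 5), (1, -8), (8, 6), (-9, 7).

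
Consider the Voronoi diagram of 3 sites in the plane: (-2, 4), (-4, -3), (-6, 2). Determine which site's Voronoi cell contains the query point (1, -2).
Nearest site = (-4, -3)

The Voronoi cell of site s contains exactly those query points closer to s than to any other site. Compute squared distances from q = (1, -2) to each site:
  (-4 − 1)² + (-3 − -2)² = 26
  (-2 − 1)² + (4 − -2)² = 45
  (-6 − 1)² + (2 − -2)² = 65
Minimum is attained by (-4, -3), so q lies in its Voronoi cell.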